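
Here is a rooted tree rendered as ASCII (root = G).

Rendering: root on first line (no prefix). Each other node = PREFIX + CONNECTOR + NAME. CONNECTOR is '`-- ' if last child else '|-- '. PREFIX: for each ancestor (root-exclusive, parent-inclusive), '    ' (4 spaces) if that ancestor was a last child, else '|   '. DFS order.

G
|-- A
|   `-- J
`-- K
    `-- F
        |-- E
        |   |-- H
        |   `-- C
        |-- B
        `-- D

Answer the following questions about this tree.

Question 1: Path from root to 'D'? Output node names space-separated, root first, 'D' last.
Answer: G K F D

Derivation:
Walk down from root: G -> K -> F -> D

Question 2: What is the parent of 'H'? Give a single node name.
Scan adjacency: H appears as child of E

Answer: E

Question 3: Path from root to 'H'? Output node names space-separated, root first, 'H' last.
Answer: G K F E H

Derivation:
Walk down from root: G -> K -> F -> E -> H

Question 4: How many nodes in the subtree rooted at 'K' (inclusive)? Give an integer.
Answer: 7

Derivation:
Subtree rooted at K contains: B, C, D, E, F, H, K
Count = 7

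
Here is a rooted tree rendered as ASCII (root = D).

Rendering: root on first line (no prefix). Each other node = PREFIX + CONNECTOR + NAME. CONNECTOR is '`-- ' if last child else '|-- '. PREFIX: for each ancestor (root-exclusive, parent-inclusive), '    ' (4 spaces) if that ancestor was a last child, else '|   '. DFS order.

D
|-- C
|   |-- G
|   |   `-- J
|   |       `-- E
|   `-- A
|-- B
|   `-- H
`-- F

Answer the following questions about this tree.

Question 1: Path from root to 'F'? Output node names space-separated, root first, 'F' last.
Walk down from root: D -> F

Answer: D F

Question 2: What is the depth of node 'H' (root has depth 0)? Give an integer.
Path from root to H: D -> B -> H
Depth = number of edges = 2

Answer: 2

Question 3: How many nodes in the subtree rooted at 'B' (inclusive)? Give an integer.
Answer: 2

Derivation:
Subtree rooted at B contains: B, H
Count = 2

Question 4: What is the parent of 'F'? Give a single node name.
Answer: D

Derivation:
Scan adjacency: F appears as child of D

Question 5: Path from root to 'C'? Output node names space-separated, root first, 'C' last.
Answer: D C

Derivation:
Walk down from root: D -> C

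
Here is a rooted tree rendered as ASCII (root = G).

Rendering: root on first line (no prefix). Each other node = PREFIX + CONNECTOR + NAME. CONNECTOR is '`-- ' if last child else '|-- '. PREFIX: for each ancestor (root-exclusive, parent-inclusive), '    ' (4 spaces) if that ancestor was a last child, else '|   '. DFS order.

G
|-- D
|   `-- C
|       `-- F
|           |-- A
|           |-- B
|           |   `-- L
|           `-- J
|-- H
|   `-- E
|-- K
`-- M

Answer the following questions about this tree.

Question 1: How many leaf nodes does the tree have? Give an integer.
Answer: 6

Derivation:
Leaves (nodes with no children): A, E, J, K, L, M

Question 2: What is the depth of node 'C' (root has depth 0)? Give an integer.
Answer: 2

Derivation:
Path from root to C: G -> D -> C
Depth = number of edges = 2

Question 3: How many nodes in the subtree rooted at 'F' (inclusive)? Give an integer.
Answer: 5

Derivation:
Subtree rooted at F contains: A, B, F, J, L
Count = 5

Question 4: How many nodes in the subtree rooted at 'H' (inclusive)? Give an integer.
Subtree rooted at H contains: E, H
Count = 2

Answer: 2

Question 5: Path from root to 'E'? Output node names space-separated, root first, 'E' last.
Walk down from root: G -> H -> E

Answer: G H E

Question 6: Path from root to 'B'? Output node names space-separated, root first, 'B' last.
Answer: G D C F B

Derivation:
Walk down from root: G -> D -> C -> F -> B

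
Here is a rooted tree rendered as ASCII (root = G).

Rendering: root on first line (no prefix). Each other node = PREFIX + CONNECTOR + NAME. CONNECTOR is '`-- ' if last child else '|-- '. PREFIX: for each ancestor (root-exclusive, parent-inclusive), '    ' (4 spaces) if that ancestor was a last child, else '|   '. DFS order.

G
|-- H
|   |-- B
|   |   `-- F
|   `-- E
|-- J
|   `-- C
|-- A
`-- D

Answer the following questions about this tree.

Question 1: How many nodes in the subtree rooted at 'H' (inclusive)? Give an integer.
Answer: 4

Derivation:
Subtree rooted at H contains: B, E, F, H
Count = 4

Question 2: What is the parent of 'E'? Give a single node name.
Scan adjacency: E appears as child of H

Answer: H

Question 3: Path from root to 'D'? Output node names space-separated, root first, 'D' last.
Walk down from root: G -> D

Answer: G D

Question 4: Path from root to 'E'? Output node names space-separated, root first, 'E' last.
Walk down from root: G -> H -> E

Answer: G H E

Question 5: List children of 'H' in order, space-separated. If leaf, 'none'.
Answer: B E

Derivation:
Node H's children (from adjacency): B, E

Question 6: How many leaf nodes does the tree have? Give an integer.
Leaves (nodes with no children): A, C, D, E, F

Answer: 5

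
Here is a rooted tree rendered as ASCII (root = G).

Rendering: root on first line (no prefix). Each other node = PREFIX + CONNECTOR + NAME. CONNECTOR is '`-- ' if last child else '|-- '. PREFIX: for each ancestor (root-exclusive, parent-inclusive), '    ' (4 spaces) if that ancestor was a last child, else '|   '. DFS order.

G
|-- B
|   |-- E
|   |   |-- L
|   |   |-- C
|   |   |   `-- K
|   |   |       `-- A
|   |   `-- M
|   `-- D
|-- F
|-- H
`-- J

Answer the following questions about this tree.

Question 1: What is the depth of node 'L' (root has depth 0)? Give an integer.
Path from root to L: G -> B -> E -> L
Depth = number of edges = 3

Answer: 3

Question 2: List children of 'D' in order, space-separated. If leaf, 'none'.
Answer: none

Derivation:
Node D's children (from adjacency): (leaf)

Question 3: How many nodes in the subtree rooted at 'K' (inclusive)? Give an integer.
Subtree rooted at K contains: A, K
Count = 2

Answer: 2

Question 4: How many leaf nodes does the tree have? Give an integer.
Answer: 7

Derivation:
Leaves (nodes with no children): A, D, F, H, J, L, M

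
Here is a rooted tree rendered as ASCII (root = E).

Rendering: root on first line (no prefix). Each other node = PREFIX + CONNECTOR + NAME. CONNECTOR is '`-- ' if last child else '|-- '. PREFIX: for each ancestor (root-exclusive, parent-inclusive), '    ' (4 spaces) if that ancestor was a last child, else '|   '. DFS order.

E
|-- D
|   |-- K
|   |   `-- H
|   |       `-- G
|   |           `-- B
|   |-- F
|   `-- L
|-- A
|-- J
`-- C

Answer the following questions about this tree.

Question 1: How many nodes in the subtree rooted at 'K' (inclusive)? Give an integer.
Answer: 4

Derivation:
Subtree rooted at K contains: B, G, H, K
Count = 4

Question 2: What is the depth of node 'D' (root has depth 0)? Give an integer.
Path from root to D: E -> D
Depth = number of edges = 1

Answer: 1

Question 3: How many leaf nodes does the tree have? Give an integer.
Leaves (nodes with no children): A, B, C, F, J, L

Answer: 6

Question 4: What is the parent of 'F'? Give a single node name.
Answer: D

Derivation:
Scan adjacency: F appears as child of D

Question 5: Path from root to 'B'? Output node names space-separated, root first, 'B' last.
Answer: E D K H G B

Derivation:
Walk down from root: E -> D -> K -> H -> G -> B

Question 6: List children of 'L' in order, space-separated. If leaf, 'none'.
Answer: none

Derivation:
Node L's children (from adjacency): (leaf)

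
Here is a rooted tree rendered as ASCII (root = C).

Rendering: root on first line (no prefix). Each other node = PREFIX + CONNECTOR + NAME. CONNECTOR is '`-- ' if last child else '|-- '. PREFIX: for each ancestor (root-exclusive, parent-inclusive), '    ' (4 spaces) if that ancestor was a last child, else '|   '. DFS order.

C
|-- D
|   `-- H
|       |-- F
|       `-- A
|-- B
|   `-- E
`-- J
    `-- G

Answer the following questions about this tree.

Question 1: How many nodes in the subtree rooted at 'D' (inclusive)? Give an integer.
Subtree rooted at D contains: A, D, F, H
Count = 4

Answer: 4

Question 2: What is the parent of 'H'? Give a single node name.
Answer: D

Derivation:
Scan adjacency: H appears as child of D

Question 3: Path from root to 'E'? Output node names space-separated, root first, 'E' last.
Answer: C B E

Derivation:
Walk down from root: C -> B -> E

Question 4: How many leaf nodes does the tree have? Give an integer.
Answer: 4

Derivation:
Leaves (nodes with no children): A, E, F, G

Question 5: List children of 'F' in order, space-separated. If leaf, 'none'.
Node F's children (from adjacency): (leaf)

Answer: none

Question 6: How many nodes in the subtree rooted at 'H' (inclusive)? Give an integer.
Answer: 3

Derivation:
Subtree rooted at H contains: A, F, H
Count = 3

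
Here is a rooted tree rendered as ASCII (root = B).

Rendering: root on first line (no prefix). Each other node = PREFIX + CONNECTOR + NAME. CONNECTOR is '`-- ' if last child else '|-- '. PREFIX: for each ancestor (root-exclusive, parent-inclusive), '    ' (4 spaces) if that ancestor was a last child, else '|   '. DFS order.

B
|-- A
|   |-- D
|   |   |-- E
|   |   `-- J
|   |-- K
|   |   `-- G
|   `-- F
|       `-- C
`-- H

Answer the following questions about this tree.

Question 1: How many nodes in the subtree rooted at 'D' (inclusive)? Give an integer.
Answer: 3

Derivation:
Subtree rooted at D contains: D, E, J
Count = 3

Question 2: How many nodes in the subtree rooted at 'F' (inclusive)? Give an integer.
Subtree rooted at F contains: C, F
Count = 2

Answer: 2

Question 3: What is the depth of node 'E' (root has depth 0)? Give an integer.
Path from root to E: B -> A -> D -> E
Depth = number of edges = 3

Answer: 3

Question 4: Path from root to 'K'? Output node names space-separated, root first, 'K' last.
Walk down from root: B -> A -> K

Answer: B A K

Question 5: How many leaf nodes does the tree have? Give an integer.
Leaves (nodes with no children): C, E, G, H, J

Answer: 5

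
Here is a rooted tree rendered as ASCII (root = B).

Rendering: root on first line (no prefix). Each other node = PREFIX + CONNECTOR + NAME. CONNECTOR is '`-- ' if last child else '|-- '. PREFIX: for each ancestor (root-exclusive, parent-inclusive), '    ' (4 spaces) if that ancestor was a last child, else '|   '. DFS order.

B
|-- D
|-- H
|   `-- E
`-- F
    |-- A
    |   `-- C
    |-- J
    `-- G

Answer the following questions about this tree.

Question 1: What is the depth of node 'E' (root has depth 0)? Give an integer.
Path from root to E: B -> H -> E
Depth = number of edges = 2

Answer: 2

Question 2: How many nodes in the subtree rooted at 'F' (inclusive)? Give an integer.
Answer: 5

Derivation:
Subtree rooted at F contains: A, C, F, G, J
Count = 5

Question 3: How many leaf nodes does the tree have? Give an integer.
Answer: 5

Derivation:
Leaves (nodes with no children): C, D, E, G, J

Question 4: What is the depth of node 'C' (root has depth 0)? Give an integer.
Path from root to C: B -> F -> A -> C
Depth = number of edges = 3

Answer: 3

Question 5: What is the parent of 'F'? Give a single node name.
Scan adjacency: F appears as child of B

Answer: B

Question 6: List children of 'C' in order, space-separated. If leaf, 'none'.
Node C's children (from adjacency): (leaf)

Answer: none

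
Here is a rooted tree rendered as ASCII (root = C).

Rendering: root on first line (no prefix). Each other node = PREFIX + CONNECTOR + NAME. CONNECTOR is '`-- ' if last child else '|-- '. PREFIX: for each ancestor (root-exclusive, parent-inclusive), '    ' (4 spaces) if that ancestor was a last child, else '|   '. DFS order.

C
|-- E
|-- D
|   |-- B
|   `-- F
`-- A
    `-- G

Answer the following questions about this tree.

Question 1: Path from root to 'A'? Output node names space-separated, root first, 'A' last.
Walk down from root: C -> A

Answer: C A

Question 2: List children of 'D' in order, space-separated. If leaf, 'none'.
Answer: B F

Derivation:
Node D's children (from adjacency): B, F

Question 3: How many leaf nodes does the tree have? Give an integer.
Leaves (nodes with no children): B, E, F, G

Answer: 4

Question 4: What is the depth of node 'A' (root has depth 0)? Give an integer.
Answer: 1

Derivation:
Path from root to A: C -> A
Depth = number of edges = 1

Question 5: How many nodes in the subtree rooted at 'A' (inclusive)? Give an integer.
Answer: 2

Derivation:
Subtree rooted at A contains: A, G
Count = 2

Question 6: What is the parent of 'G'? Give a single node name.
Scan adjacency: G appears as child of A

Answer: A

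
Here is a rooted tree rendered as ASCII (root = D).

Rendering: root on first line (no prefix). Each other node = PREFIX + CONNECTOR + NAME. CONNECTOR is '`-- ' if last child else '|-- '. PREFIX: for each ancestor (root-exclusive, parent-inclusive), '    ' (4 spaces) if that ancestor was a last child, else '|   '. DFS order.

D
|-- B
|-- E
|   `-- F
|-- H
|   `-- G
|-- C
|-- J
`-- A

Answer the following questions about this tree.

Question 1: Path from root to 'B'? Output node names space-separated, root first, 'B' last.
Walk down from root: D -> B

Answer: D B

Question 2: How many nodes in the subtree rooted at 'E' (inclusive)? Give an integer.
Answer: 2

Derivation:
Subtree rooted at E contains: E, F
Count = 2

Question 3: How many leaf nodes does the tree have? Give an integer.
Leaves (nodes with no children): A, B, C, F, G, J

Answer: 6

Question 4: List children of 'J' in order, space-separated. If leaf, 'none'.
Node J's children (from adjacency): (leaf)

Answer: none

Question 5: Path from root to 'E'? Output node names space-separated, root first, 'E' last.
Walk down from root: D -> E

Answer: D E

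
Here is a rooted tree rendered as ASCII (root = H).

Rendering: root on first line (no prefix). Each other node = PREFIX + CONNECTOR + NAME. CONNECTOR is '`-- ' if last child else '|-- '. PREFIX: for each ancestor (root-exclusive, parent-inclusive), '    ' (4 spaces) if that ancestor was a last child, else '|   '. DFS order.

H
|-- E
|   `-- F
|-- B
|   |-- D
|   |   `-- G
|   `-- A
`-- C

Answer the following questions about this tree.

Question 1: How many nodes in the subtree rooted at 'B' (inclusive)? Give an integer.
Subtree rooted at B contains: A, B, D, G
Count = 4

Answer: 4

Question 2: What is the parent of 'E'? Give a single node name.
Scan adjacency: E appears as child of H

Answer: H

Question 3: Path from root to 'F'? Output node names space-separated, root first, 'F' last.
Answer: H E F

Derivation:
Walk down from root: H -> E -> F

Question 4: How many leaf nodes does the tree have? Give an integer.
Answer: 4

Derivation:
Leaves (nodes with no children): A, C, F, G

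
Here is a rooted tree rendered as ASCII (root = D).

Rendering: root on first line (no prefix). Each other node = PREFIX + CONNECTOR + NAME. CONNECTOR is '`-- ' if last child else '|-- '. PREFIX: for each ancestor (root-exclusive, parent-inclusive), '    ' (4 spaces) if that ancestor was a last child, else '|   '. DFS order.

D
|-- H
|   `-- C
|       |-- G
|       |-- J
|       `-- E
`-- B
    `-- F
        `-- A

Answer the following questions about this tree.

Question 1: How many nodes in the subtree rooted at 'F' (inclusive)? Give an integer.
Subtree rooted at F contains: A, F
Count = 2

Answer: 2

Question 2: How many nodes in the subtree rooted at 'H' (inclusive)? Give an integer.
Answer: 5

Derivation:
Subtree rooted at H contains: C, E, G, H, J
Count = 5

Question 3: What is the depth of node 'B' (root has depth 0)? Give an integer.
Path from root to B: D -> B
Depth = number of edges = 1

Answer: 1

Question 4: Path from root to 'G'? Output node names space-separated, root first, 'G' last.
Answer: D H C G

Derivation:
Walk down from root: D -> H -> C -> G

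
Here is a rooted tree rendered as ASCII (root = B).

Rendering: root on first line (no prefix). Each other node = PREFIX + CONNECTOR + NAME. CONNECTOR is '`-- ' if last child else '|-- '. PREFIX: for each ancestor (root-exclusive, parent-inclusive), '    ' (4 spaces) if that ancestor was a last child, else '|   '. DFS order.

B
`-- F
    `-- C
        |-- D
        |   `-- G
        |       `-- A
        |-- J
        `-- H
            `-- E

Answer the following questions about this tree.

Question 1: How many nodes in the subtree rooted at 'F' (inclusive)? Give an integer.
Subtree rooted at F contains: A, C, D, E, F, G, H, J
Count = 8

Answer: 8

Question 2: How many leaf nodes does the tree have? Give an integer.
Answer: 3

Derivation:
Leaves (nodes with no children): A, E, J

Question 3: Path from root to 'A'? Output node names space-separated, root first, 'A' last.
Answer: B F C D G A

Derivation:
Walk down from root: B -> F -> C -> D -> G -> A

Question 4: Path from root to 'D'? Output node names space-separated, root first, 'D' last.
Walk down from root: B -> F -> C -> D

Answer: B F C D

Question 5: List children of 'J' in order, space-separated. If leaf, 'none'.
Node J's children (from adjacency): (leaf)

Answer: none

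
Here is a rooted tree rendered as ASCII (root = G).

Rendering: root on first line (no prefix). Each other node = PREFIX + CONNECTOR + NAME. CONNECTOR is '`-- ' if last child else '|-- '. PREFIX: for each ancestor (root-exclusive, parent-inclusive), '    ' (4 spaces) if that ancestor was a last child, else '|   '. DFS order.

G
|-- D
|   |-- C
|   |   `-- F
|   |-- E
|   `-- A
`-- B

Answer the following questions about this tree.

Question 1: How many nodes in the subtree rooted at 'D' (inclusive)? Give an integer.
Subtree rooted at D contains: A, C, D, E, F
Count = 5

Answer: 5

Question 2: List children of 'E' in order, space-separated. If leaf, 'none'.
Node E's children (from adjacency): (leaf)

Answer: none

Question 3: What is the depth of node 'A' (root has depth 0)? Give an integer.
Answer: 2

Derivation:
Path from root to A: G -> D -> A
Depth = number of edges = 2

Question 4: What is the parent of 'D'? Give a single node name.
Scan adjacency: D appears as child of G

Answer: G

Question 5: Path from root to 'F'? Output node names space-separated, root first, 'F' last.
Answer: G D C F

Derivation:
Walk down from root: G -> D -> C -> F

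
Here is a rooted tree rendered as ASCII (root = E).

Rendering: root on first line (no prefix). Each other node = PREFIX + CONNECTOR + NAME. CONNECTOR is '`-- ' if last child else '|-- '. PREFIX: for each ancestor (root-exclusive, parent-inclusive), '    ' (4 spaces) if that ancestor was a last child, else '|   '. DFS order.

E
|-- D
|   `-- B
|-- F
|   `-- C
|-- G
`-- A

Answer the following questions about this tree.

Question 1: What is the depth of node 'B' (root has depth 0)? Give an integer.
Path from root to B: E -> D -> B
Depth = number of edges = 2

Answer: 2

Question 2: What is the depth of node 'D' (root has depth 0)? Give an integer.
Path from root to D: E -> D
Depth = number of edges = 1

Answer: 1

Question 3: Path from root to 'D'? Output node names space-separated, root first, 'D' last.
Answer: E D

Derivation:
Walk down from root: E -> D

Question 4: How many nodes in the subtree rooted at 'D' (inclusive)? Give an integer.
Answer: 2

Derivation:
Subtree rooted at D contains: B, D
Count = 2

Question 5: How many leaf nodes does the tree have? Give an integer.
Leaves (nodes with no children): A, B, C, G

Answer: 4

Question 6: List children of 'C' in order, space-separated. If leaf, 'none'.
Node C's children (from adjacency): (leaf)

Answer: none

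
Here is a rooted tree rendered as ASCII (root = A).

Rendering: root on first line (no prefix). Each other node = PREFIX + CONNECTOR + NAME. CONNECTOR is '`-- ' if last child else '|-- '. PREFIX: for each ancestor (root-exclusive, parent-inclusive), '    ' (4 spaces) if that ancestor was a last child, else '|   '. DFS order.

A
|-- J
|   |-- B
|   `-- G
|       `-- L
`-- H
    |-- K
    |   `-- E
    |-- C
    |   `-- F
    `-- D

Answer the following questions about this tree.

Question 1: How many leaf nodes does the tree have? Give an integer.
Answer: 5

Derivation:
Leaves (nodes with no children): B, D, E, F, L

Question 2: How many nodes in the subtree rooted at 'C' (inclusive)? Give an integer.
Answer: 2

Derivation:
Subtree rooted at C contains: C, F
Count = 2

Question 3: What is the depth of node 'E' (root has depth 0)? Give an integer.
Path from root to E: A -> H -> K -> E
Depth = number of edges = 3

Answer: 3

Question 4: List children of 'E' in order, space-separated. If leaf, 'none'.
Node E's children (from adjacency): (leaf)

Answer: none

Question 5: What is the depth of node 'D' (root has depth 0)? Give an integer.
Answer: 2

Derivation:
Path from root to D: A -> H -> D
Depth = number of edges = 2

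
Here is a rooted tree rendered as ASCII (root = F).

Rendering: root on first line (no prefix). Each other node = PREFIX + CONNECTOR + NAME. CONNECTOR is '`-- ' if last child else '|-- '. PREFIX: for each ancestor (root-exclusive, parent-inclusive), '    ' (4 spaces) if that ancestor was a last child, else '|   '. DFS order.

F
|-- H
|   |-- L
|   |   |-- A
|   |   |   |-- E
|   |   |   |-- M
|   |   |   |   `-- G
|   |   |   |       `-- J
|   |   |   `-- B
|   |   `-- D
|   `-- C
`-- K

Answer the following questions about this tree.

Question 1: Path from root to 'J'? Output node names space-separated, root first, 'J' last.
Answer: F H L A M G J

Derivation:
Walk down from root: F -> H -> L -> A -> M -> G -> J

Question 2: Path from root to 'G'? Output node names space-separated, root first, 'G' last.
Walk down from root: F -> H -> L -> A -> M -> G

Answer: F H L A M G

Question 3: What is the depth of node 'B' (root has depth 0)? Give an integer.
Path from root to B: F -> H -> L -> A -> B
Depth = number of edges = 4

Answer: 4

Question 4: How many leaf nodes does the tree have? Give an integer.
Answer: 6

Derivation:
Leaves (nodes with no children): B, C, D, E, J, K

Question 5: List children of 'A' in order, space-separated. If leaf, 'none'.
Answer: E M B

Derivation:
Node A's children (from adjacency): E, M, B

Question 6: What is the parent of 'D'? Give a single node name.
Answer: L

Derivation:
Scan adjacency: D appears as child of L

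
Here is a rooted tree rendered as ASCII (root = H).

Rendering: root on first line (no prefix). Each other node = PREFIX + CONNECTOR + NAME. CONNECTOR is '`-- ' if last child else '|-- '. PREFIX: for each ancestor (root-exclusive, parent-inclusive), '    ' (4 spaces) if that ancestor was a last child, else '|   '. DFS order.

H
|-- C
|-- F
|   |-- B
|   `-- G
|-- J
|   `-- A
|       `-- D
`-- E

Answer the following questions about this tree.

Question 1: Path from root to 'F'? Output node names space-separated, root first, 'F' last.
Walk down from root: H -> F

Answer: H F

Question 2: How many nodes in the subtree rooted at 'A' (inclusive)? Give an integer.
Answer: 2

Derivation:
Subtree rooted at A contains: A, D
Count = 2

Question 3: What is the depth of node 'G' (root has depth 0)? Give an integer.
Answer: 2

Derivation:
Path from root to G: H -> F -> G
Depth = number of edges = 2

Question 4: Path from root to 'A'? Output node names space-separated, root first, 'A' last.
Answer: H J A

Derivation:
Walk down from root: H -> J -> A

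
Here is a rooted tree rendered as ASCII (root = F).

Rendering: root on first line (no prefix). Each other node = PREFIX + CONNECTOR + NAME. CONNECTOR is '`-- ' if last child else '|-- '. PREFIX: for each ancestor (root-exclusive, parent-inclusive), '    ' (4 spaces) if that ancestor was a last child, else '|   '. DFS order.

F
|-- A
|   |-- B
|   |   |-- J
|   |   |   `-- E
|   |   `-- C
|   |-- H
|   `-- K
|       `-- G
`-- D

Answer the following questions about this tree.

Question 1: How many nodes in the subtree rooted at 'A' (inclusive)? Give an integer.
Subtree rooted at A contains: A, B, C, E, G, H, J, K
Count = 8

Answer: 8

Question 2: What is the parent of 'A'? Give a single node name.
Answer: F

Derivation:
Scan adjacency: A appears as child of F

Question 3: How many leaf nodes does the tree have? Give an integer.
Answer: 5

Derivation:
Leaves (nodes with no children): C, D, E, G, H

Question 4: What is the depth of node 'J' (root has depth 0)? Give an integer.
Path from root to J: F -> A -> B -> J
Depth = number of edges = 3

Answer: 3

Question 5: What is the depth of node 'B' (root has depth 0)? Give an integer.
Path from root to B: F -> A -> B
Depth = number of edges = 2

Answer: 2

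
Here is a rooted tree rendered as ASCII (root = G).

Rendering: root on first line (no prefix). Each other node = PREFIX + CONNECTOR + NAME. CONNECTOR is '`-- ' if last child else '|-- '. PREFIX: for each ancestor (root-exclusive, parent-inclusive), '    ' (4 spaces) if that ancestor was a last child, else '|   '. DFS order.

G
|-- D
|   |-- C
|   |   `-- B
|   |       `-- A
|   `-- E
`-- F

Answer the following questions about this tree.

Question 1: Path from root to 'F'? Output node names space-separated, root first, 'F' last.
Walk down from root: G -> F

Answer: G F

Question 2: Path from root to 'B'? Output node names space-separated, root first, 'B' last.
Walk down from root: G -> D -> C -> B

Answer: G D C B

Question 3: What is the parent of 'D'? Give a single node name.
Answer: G

Derivation:
Scan adjacency: D appears as child of G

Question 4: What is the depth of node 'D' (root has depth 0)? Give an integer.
Path from root to D: G -> D
Depth = number of edges = 1

Answer: 1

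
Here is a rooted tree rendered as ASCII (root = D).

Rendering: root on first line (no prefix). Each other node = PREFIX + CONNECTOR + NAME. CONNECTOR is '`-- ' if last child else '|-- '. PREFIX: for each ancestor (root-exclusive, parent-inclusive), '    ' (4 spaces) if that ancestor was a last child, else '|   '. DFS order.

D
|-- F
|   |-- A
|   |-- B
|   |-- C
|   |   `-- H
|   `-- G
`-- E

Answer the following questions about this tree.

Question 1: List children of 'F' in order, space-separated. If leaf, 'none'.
Answer: A B C G

Derivation:
Node F's children (from adjacency): A, B, C, G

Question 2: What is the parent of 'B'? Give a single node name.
Answer: F

Derivation:
Scan adjacency: B appears as child of F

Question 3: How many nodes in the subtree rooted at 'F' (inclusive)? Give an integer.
Answer: 6

Derivation:
Subtree rooted at F contains: A, B, C, F, G, H
Count = 6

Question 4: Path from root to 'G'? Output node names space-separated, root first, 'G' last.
Walk down from root: D -> F -> G

Answer: D F G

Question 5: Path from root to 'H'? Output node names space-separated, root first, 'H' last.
Walk down from root: D -> F -> C -> H

Answer: D F C H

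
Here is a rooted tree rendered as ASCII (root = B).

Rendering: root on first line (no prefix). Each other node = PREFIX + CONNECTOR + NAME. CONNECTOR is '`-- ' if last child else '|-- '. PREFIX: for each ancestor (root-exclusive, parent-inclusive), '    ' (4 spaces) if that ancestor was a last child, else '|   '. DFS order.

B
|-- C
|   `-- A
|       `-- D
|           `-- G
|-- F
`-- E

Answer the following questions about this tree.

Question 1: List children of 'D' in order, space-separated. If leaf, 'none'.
Answer: G

Derivation:
Node D's children (from adjacency): G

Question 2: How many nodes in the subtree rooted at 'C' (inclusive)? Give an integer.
Answer: 4

Derivation:
Subtree rooted at C contains: A, C, D, G
Count = 4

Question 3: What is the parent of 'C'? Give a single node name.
Answer: B

Derivation:
Scan adjacency: C appears as child of B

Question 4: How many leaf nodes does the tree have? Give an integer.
Leaves (nodes with no children): E, F, G

Answer: 3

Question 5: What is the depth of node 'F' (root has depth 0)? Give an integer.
Answer: 1

Derivation:
Path from root to F: B -> F
Depth = number of edges = 1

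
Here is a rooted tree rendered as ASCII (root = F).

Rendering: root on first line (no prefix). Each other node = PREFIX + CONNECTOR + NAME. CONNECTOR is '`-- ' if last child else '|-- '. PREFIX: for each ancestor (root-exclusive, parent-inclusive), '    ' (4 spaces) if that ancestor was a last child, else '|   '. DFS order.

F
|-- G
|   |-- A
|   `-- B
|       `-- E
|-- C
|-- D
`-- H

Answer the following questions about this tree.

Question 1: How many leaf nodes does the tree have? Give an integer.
Leaves (nodes with no children): A, C, D, E, H

Answer: 5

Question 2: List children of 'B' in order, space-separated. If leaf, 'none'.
Answer: E

Derivation:
Node B's children (from adjacency): E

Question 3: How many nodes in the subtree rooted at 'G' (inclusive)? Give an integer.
Answer: 4

Derivation:
Subtree rooted at G contains: A, B, E, G
Count = 4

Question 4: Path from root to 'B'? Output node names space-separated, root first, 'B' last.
Answer: F G B

Derivation:
Walk down from root: F -> G -> B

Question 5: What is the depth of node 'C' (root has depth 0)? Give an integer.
Answer: 1

Derivation:
Path from root to C: F -> C
Depth = number of edges = 1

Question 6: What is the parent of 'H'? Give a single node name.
Answer: F

Derivation:
Scan adjacency: H appears as child of F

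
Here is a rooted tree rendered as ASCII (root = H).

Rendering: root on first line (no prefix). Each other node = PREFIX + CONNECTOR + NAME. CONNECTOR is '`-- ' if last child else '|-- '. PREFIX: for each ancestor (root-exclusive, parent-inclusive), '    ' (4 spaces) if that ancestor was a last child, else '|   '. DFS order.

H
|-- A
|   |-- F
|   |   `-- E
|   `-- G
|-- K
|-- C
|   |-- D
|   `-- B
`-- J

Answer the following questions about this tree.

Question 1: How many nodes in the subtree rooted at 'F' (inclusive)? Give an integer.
Answer: 2

Derivation:
Subtree rooted at F contains: E, F
Count = 2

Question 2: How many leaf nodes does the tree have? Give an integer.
Leaves (nodes with no children): B, D, E, G, J, K

Answer: 6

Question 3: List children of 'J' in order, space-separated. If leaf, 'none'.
Node J's children (from adjacency): (leaf)

Answer: none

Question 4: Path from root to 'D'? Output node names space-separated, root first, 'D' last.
Walk down from root: H -> C -> D

Answer: H C D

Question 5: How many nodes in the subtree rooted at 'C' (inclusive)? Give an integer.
Subtree rooted at C contains: B, C, D
Count = 3

Answer: 3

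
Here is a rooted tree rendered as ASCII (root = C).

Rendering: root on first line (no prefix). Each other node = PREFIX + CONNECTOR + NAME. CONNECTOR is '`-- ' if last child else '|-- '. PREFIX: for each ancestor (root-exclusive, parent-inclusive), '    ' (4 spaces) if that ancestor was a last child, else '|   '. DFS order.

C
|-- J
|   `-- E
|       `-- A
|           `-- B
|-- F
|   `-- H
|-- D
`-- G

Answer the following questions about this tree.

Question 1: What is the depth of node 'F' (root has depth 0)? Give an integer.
Path from root to F: C -> F
Depth = number of edges = 1

Answer: 1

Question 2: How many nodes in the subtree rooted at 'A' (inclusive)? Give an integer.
Answer: 2

Derivation:
Subtree rooted at A contains: A, B
Count = 2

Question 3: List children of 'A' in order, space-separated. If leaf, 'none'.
Answer: B

Derivation:
Node A's children (from adjacency): B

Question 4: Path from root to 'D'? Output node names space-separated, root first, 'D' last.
Walk down from root: C -> D

Answer: C D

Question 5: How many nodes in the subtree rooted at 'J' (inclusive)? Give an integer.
Subtree rooted at J contains: A, B, E, J
Count = 4

Answer: 4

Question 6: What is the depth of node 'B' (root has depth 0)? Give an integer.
Path from root to B: C -> J -> E -> A -> B
Depth = number of edges = 4

Answer: 4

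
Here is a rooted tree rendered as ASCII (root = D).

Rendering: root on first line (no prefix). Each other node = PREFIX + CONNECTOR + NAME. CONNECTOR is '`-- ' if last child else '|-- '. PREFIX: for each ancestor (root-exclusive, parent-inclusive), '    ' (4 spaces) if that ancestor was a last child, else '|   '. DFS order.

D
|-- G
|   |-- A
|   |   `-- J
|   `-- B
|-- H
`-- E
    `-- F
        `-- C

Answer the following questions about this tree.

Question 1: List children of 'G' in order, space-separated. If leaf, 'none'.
Answer: A B

Derivation:
Node G's children (from adjacency): A, B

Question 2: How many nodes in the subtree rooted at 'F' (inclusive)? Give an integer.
Answer: 2

Derivation:
Subtree rooted at F contains: C, F
Count = 2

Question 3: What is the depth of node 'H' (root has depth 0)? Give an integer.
Path from root to H: D -> H
Depth = number of edges = 1

Answer: 1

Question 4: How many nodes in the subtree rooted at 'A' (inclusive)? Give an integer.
Subtree rooted at A contains: A, J
Count = 2

Answer: 2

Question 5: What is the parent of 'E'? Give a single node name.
Answer: D

Derivation:
Scan adjacency: E appears as child of D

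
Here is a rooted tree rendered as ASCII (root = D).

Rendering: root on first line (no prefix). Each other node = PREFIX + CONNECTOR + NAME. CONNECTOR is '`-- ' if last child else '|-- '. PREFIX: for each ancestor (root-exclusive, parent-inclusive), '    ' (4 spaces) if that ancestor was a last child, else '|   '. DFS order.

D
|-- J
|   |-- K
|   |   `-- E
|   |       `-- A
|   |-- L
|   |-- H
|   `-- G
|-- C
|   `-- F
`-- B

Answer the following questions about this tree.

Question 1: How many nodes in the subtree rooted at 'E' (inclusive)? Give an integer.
Subtree rooted at E contains: A, E
Count = 2

Answer: 2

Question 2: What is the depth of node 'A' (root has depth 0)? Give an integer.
Answer: 4

Derivation:
Path from root to A: D -> J -> K -> E -> A
Depth = number of edges = 4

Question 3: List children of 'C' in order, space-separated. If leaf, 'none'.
Node C's children (from adjacency): F

Answer: F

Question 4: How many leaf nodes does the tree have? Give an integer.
Leaves (nodes with no children): A, B, F, G, H, L

Answer: 6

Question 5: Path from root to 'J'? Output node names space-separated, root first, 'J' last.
Answer: D J

Derivation:
Walk down from root: D -> J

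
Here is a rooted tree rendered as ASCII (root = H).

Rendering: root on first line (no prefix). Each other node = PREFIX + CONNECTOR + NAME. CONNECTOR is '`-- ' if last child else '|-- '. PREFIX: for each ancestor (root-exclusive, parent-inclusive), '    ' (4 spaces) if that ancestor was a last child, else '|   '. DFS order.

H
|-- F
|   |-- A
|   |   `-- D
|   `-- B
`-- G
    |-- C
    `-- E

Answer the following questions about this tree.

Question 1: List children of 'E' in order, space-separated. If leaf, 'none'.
Answer: none

Derivation:
Node E's children (from adjacency): (leaf)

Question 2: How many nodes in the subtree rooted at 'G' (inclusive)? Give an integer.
Answer: 3

Derivation:
Subtree rooted at G contains: C, E, G
Count = 3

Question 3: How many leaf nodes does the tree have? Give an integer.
Leaves (nodes with no children): B, C, D, E

Answer: 4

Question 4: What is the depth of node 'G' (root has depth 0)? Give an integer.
Path from root to G: H -> G
Depth = number of edges = 1

Answer: 1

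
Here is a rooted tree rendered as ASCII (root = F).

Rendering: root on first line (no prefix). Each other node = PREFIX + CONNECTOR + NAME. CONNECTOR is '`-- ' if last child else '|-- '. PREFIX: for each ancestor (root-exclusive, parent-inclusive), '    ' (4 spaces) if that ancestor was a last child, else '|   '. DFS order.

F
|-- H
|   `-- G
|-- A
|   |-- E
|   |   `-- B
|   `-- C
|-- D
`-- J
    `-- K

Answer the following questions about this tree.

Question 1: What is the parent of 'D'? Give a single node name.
Scan adjacency: D appears as child of F

Answer: F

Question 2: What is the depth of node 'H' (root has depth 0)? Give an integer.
Answer: 1

Derivation:
Path from root to H: F -> H
Depth = number of edges = 1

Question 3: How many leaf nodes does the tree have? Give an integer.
Leaves (nodes with no children): B, C, D, G, K

Answer: 5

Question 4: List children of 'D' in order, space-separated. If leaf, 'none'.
Answer: none

Derivation:
Node D's children (from adjacency): (leaf)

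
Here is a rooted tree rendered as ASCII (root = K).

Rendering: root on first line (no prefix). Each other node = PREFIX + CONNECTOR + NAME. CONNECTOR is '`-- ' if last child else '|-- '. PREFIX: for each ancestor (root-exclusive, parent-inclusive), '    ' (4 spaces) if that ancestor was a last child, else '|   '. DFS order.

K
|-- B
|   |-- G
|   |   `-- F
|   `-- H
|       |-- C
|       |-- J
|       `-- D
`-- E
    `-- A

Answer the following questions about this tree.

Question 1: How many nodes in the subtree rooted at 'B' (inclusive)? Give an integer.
Subtree rooted at B contains: B, C, D, F, G, H, J
Count = 7

Answer: 7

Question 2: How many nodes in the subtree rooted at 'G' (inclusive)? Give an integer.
Subtree rooted at G contains: F, G
Count = 2

Answer: 2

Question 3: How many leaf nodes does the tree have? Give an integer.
Leaves (nodes with no children): A, C, D, F, J

Answer: 5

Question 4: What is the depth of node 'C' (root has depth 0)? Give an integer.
Path from root to C: K -> B -> H -> C
Depth = number of edges = 3

Answer: 3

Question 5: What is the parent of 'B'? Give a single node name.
Scan adjacency: B appears as child of K

Answer: K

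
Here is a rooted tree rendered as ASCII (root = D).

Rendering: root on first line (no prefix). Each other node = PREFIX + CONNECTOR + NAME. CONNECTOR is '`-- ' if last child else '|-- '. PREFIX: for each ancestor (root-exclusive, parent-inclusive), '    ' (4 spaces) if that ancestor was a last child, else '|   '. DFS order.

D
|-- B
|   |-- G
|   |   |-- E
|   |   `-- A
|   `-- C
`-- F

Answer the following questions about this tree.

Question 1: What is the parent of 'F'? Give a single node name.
Scan adjacency: F appears as child of D

Answer: D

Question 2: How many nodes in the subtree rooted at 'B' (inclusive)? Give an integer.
Subtree rooted at B contains: A, B, C, E, G
Count = 5

Answer: 5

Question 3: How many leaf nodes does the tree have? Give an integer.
Leaves (nodes with no children): A, C, E, F

Answer: 4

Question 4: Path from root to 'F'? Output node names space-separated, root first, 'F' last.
Answer: D F

Derivation:
Walk down from root: D -> F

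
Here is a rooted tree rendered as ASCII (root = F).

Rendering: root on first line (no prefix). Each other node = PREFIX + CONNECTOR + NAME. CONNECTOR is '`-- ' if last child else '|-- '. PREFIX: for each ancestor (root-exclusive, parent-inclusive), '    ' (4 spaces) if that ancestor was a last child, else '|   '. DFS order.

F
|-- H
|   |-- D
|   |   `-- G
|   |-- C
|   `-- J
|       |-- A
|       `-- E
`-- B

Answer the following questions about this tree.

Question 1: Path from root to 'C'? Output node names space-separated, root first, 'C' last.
Walk down from root: F -> H -> C

Answer: F H C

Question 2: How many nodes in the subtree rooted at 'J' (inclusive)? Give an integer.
Answer: 3

Derivation:
Subtree rooted at J contains: A, E, J
Count = 3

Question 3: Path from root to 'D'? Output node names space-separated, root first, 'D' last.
Walk down from root: F -> H -> D

Answer: F H D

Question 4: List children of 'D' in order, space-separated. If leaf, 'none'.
Node D's children (from adjacency): G

Answer: G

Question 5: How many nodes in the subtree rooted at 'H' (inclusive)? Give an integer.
Subtree rooted at H contains: A, C, D, E, G, H, J
Count = 7

Answer: 7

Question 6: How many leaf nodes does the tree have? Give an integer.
Answer: 5

Derivation:
Leaves (nodes with no children): A, B, C, E, G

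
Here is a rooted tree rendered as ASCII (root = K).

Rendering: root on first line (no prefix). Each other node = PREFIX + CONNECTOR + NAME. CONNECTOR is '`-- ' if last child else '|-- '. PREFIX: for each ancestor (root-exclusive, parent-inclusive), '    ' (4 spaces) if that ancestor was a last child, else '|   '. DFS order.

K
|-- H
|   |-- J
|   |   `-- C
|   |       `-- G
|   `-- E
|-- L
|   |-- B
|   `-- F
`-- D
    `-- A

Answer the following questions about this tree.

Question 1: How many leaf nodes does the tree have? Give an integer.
Answer: 5

Derivation:
Leaves (nodes with no children): A, B, E, F, G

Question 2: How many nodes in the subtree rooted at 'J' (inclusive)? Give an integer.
Answer: 3

Derivation:
Subtree rooted at J contains: C, G, J
Count = 3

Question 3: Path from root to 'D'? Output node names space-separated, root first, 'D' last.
Walk down from root: K -> D

Answer: K D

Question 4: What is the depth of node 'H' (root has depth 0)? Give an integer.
Path from root to H: K -> H
Depth = number of edges = 1

Answer: 1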